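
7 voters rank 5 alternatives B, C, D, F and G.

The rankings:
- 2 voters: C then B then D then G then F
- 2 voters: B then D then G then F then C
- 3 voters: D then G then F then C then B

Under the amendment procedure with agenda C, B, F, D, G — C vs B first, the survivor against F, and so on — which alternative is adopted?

D

Round 1: C vs B — 5–2, C advances.
Round 2: C vs F — 2–5, F advances.
Round 3: F vs D — 0–7, D advances.
Round 4: D vs G — 7–0, D advances.
D survives the agenda.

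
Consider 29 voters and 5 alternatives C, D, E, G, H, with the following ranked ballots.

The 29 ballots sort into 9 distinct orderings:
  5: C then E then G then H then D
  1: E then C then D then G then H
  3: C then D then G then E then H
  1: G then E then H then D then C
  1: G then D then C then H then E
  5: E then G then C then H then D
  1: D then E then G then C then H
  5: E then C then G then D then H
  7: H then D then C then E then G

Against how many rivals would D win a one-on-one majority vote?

D against each rival (29 voters):
D–C: C 19–10.
D vs E: 12 to 17, E.
D vs G: G wins 17–12.
D vs H: D preferred on 1+3+1+1+5 = 11 ballots; H wins 18–11.
D beats no one; loses to C, E, G, H — 0 pairwise wins.

0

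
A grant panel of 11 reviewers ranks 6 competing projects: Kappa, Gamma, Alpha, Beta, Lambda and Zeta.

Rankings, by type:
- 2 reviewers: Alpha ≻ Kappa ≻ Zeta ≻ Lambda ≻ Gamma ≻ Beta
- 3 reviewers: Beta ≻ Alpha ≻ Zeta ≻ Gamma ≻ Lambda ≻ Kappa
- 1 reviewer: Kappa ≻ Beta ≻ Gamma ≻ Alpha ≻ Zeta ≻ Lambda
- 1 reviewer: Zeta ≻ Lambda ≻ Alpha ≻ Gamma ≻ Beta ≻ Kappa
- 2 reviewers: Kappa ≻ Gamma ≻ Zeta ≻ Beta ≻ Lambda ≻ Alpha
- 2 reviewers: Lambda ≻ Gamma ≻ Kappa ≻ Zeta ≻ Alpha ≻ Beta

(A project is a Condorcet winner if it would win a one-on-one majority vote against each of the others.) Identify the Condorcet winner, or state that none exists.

Pairwise majorities:
Kappa vs Gamma: Kappa is ranked higher on 2+1+2 = 5 ballots, Gamma on 6. Gamma wins 6–5.
Kappa vs Alpha: Kappa is ranked higher on 1+2+2 = 5 ballots, Alpha on 6. Alpha wins 6–5.
Kappa vs Beta: 7 to 4, Kappa.
Kappa vs Lambda: Kappa preferred on 2+1+2 = 5 ballots; Lambda wins 6–5.
Kappa vs Zeta: 7 to 4, Kappa.
Gamma vs Alpha: 5 to 6, Alpha.
Gamma vs Beta: Gamma is ranked higher on 2+1+2+2 = 7 ballots, Beta on 4. Gamma wins 7–4.
Gamma vs Lambda: 6 to 5, Gamma.
Gamma vs Zeta: 5 to 6, Zeta.
Alpha vs Beta: 2+1+2 = 5 for Alpha, 6 for Beta — Beta by 6–5.
Alpha vs Lambda: Alpha preferred on 2+3+1 = 6 ballots; Alpha wins 6–5.
Alpha vs Zeta: Alpha is ranked higher on 2+3+1 = 6 ballots, Zeta on 5. Alpha wins 6–5.
Beta vs Lambda: Beta is ranked higher on 3+1+2 = 6 ballots, Lambda on 5. Beta wins 6–5.
Beta vs Zeta: 4 to 7, Zeta.
Lambda vs Zeta: Lambda preferred on 2 ballots; Zeta wins 9–2.
No project is unbeaten: Kappa loses to Gamma; Gamma loses to Alpha; Alpha loses to Beta; Beta loses to Kappa; Lambda loses to Gamma; Zeta loses to Kappa. In particular Kappa beats Beta beats Alpha beats Kappa is a majority cycle — no Condorcet winner exists.

none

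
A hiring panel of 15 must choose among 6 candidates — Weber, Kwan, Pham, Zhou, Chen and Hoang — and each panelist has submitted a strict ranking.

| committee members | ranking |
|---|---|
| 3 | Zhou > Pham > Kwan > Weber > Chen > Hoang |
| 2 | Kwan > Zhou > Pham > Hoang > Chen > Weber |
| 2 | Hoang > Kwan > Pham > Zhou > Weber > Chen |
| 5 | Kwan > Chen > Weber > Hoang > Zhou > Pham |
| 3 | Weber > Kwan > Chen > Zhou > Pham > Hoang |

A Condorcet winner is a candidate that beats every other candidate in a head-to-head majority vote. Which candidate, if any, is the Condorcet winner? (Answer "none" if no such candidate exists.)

Kwan

Head-to-head results (15 committee members):
Weber vs Kwan: Weber preferred on 3 ballots; Kwan wins 12–3.
Weber vs Pham: Weber preferred on 5+3 = 8 ballots; Weber wins 8–7.
Weber vs Zhou: 5+3 = 8 for Weber, 7 for Zhou — Weber by 8–7.
Weber vs Chen: Weber is ranked higher on 3+2+3 = 8 ballots, Chen on 7. Weber wins 8–7.
Weber vs Hoang: 11 to 4, Weber.
Kwan vs Pham: Kwan is ranked higher on 2+2+5+3 = 12 ballots, Pham on 3. Kwan wins 12–3.
Kwan vs Zhou: 2+2+5+3 = 12 for Kwan, 3 for Zhou — Kwan by 12–3.
Kwan vs Chen: 15 to 0, Kwan.
Kwan vs Hoang: Kwan is ranked higher on 3+2+5+3 = 13 ballots, Hoang on 2. Kwan wins 13–2.
Pham vs Zhou: Pham is ranked higher on 2 ballots, Zhou on 13. Zhou wins 13–2.
Pham vs Chen: 3+2+2 = 7 for Pham, 8 for Chen — Chen by 8–7.
Pham vs Hoang: Pham is ranked higher on 3+2+3 = 8 ballots, Hoang on 7. Pham wins 8–7.
Zhou vs Chen: Zhou preferred on 3+2+2 = 7 ballots; Chen wins 8–7.
Zhou vs Hoang: 8 to 7, Zhou.
Chen vs Hoang: 11 to 4, Chen.
Kwan wins every pairwise contest, so Kwan is the Condorcet winner.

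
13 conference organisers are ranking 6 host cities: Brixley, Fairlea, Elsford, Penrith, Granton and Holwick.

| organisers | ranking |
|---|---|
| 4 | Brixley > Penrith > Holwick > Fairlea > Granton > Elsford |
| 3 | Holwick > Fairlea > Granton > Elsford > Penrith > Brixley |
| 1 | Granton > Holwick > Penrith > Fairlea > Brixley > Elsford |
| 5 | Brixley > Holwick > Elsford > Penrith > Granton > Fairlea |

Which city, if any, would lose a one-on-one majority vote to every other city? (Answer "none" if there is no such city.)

Pairwise majorities:
Brixley vs Fairlea: Brixley, 9–4.
Brixley vs Elsford: Brixley is ranked higher on 4+1+5 = 10 ballots, Elsford on 3. Brixley wins 10–3.
Brixley vs Penrith: Brixley is ranked higher on 4+5 = 9 ballots, Penrith on 4. Brixley wins 9–4.
Brixley vs Granton: Brixley, 9–4.
Brixley vs Holwick: 9 to 4, Brixley.
Fairlea vs Elsford: Fairlea, 8–5.
Fairlea vs Penrith: Fairlea is ranked higher on 3 ballots, Penrith on 10. Penrith wins 10–3.
Fairlea–Granton: Fairlea 7–6.
Fairlea vs Holwick: Holwick, 13–0.
Elsford vs Penrith: Elsford, 8–5.
Elsford vs Granton: 5 to 8, Granton.
Elsford vs Holwick: Elsford preferred on 0 ballots; Holwick wins 13–0.
Penrith vs Granton: Penrith, 9–4.
Penrith vs Holwick: 4 to 9, Holwick.
Granton vs Holwick: Granton preferred on 1 ballot; Holwick wins 12–1.
Each city has at least one pairwise win (Brixley beats Fairlea; Fairlea beats Elsford; Elsford beats Penrith; Penrith beats Fairlea; Granton beats Elsford; Holwick beats Fairlea) — no Condorcet loser.

none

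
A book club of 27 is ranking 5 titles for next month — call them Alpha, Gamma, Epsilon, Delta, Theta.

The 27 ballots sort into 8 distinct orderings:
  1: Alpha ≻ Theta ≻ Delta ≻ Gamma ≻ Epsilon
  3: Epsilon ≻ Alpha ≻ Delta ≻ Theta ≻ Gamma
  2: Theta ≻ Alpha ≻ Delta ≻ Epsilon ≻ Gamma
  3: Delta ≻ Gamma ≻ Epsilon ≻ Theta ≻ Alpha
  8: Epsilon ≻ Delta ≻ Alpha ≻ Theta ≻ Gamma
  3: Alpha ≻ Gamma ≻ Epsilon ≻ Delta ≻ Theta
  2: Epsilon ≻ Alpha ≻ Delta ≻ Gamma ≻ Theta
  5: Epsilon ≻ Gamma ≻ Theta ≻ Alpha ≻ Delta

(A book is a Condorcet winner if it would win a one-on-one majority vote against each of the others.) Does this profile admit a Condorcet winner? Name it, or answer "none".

Epsilon

Check each pair by majority over 27 ballots:
Alpha vs Gamma: Alpha is ranked higher on 1+3+2+8+3+2 = 19 ballots, Gamma on 8. Alpha wins 19–8.
Alpha vs Epsilon: Alpha preferred on 1+2+3 = 6 ballots; Epsilon wins 21–6.
Alpha vs Delta: Alpha wins 16–11.
Alpha vs Theta: 1+3+8+3+2 = 17 for Alpha, 10 for Theta — Alpha by 17–10.
Gamma vs Epsilon: 7 to 20, Epsilon.
Gamma vs Delta: Gamma is ranked higher on 3+5 = 8 ballots, Delta on 19. Delta wins 19–8.
Gamma–Theta: Theta 14–13.
Epsilon vs Delta: Epsilon wins 21–6.
Epsilon vs Theta: Epsilon wins 24–3.
Delta vs Theta: Delta, 19–8.
Epsilon wins every pairwise contest, so Epsilon is the Condorcet winner.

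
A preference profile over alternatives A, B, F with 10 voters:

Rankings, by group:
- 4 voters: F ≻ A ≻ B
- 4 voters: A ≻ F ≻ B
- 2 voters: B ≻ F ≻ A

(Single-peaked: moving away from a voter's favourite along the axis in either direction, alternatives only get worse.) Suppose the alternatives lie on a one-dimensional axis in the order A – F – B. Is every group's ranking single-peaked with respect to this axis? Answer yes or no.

Axis positions: A=1, F=2, B=3.
Group 1 (peak F at position 2): ranking walks positions 2-1-3, expanding outward from the peak — single-peaked.
Group 2 (peak A at position 1): ranking walks positions 1-2-3, expanding outward from the peak — single-peaked.
Group 3 (peak B at position 3): ranking walks positions 3-2-1, expanding outward from the peak — single-peaked.
Every ranking is single-peaked on this axis.

yes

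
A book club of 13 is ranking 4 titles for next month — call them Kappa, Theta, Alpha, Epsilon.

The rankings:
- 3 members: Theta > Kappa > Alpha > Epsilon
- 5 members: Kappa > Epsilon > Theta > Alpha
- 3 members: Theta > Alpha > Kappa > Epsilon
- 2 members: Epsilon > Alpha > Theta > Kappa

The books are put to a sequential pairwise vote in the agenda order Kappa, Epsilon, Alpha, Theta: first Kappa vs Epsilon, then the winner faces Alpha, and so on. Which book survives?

Theta

Round 1: Kappa vs Epsilon — 11–2, Kappa advances.
Round 2: Kappa vs Alpha — 8–5, Kappa advances.
Round 3: Kappa vs Theta — 5–8, Theta advances.
Theta survives the agenda.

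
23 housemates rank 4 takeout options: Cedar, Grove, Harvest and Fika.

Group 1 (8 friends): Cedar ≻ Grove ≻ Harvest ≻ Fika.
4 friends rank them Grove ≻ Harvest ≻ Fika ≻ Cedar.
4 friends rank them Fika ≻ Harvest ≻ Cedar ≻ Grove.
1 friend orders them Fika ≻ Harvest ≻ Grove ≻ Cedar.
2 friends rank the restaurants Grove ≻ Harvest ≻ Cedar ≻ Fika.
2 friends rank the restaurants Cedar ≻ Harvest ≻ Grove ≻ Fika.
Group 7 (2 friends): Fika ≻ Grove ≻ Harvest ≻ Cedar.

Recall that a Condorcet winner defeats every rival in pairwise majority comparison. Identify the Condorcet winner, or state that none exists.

Pairwise majorities:
Cedar vs Grove: Cedar wins 14–9.
Cedar–Harvest: Harvest 13–10.
Cedar vs Fika: Cedar wins 12–11.
Grove vs Harvest: Grove is ranked higher on 8+4+2+2 = 16 ballots, Harvest on 7. Grove wins 16–7.
Grove vs Fika: 16 to 7, Grove.
Harvest vs Fika: Harvest, 16–7.
Every restaurant loses at least once (Cedar loses to Harvest; Grove loses to Cedar; Harvest loses to Grove; Fika loses to Cedar). The majority relation contains the cycle Cedar beats Grove beats Harvest beats Cedar, so there is no Condorcet winner.

none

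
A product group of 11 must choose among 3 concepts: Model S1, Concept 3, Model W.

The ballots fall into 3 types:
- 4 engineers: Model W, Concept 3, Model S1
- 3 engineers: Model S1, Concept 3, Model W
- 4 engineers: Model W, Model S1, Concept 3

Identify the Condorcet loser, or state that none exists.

Head-to-head results (11 engineers):
Model S1 vs Concept 3: 3+4 = 7 for Model S1, 4 for Concept 3 — Model S1 by 7–4.
Model S1 vs Model W: Model S1 is ranked higher on 3 ballots, Model W on 8. Model W wins 8–3.
Concept 3 vs Model W: Model W wins 8–3.
Concept 3 loses to every other design — it is the Condorcet loser.

Concept 3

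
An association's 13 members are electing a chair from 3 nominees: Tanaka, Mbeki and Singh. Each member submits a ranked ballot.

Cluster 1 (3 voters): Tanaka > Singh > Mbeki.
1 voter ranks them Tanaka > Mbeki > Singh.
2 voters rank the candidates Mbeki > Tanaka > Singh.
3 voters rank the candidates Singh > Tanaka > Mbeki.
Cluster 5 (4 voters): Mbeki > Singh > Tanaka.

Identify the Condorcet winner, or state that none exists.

Pairwise majorities:
Tanaka vs Mbeki: Tanaka, 7–6.
Tanaka vs Singh: Singh, 7–6.
Mbeki–Singh: Mbeki 7–6.
No candidate is unbeaten: Tanaka loses to Singh; Mbeki loses to Tanaka; Singh loses to Mbeki. In particular Tanaka > Mbeki > Singh > Tanaka is a majority cycle — no Condorcet winner exists.

none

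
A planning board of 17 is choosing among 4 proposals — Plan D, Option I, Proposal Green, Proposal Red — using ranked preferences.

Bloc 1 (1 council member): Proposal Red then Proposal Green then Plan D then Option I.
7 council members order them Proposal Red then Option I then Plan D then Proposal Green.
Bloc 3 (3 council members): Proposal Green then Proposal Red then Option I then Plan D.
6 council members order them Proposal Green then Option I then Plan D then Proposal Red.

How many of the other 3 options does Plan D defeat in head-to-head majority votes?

Plan D against each rival (17 council members):
Plan D vs Option I: Plan D is ranked higher on 1 ballot, Option I on 16. Option I wins 16–1.
Plan D vs Proposal Green: Proposal Green wins 10–7.
Plan D vs Proposal Red: Proposal Red, 11–6.
Plan D beats no one; loses to Option I, Proposal Green, Proposal Red — 0 pairwise wins.

0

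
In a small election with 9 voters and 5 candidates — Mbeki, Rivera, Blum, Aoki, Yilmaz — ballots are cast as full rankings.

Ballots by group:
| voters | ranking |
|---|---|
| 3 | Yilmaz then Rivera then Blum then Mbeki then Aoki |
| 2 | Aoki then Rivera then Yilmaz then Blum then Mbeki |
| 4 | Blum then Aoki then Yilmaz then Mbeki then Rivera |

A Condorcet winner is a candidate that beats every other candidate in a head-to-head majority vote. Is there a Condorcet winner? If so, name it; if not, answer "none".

Check each pair by majority over 9 ballots:
Mbeki vs Rivera: Rivera, 5–4.
Mbeki vs Blum: Blum, 9–0.
Mbeki vs Aoki: Aoki, 6–3.
Mbeki vs Yilmaz: Yilmaz wins 9–0.
Rivera vs Blum: Rivera, 5–4.
Rivera vs Aoki: Aoki, 6–3.
Rivera–Yilmaz: Yilmaz 7–2.
Blum vs Aoki: Blum, 7–2.
Blum vs Yilmaz: Yilmaz wins 5–4.
Aoki vs Yilmaz: Aoki, 6–3.
Every candidate loses at least once (Mbeki loses to Rivera; Rivera loses to Aoki; Blum loses to Rivera; Aoki loses to Blum; Yilmaz loses to Aoki). The majority relation contains the cycle Rivera > Blum > Aoki > Rivera, so there is no Condorcet winner.

none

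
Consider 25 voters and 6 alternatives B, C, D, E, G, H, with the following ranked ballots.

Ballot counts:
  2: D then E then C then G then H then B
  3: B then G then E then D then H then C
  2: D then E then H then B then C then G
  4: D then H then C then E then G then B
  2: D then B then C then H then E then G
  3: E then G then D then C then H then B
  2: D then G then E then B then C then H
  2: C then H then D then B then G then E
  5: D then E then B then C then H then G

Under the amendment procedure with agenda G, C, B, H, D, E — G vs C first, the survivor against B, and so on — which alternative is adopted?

D

Round 1: G vs C — 8–17, C advances.
Round 2: C vs B — 11–14, B advances.
Round 3: B vs H — 12–13, H advances.
Round 4: H vs D — 2–23, D advances.
Round 5: D vs E — 19–6, D advances.
The agenda winner is D.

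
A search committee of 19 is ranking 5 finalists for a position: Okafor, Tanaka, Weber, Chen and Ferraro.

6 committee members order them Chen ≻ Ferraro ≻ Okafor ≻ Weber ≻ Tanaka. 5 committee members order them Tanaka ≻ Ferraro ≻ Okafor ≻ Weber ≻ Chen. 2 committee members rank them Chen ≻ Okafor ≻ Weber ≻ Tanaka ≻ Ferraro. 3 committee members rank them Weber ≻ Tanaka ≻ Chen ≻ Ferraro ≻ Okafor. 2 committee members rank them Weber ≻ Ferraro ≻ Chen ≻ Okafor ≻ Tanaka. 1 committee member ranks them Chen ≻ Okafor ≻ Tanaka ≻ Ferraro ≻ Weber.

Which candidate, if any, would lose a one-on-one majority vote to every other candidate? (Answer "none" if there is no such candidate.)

Head-to-head results (19 committee members):
Okafor vs Tanaka: Okafor wins 11–8.
Okafor–Weber: Okafor 14–5.
Okafor vs Chen: Chen wins 14–5.
Okafor vs Ferraro: Okafor preferred on 2+1 = 3 ballots; Ferraro wins 16–3.
Tanaka vs Weber: 6 to 13, Weber.
Tanaka vs Chen: 5+3 = 8 for Tanaka, 11 for Chen — Chen by 11–8.
Tanaka vs Ferraro: 11 to 8, Tanaka.
Weber vs Chen: 10 to 9, Weber.
Weber–Ferraro: Ferraro 12–7.
Chen vs Ferraro: 6+2+3+1 = 12 for Chen, 7 for Ferraro — Chen by 12–7.
Every candidate wins at least one matchup (Okafor beats Tanaka; Tanaka beats Ferraro; Weber beats Tanaka; Chen beats Okafor; Ferraro beats Okafor), so there is no Condorcet loser.

none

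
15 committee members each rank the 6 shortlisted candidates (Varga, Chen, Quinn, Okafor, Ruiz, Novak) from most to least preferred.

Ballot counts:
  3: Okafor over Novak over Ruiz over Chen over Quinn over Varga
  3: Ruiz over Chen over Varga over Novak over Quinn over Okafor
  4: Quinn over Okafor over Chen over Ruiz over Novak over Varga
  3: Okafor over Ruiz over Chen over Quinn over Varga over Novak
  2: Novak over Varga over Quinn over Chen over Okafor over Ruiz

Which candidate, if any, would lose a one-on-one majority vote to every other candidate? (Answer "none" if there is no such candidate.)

Pairwise majorities:
Varga vs Chen: Chen wins 13–2.
Varga vs Quinn: Quinn, 10–5.
Varga vs Okafor: Okafor wins 10–5.
Varga vs Ruiz: Varga is ranked higher on 2 ballots, Ruiz on 13. Ruiz wins 13–2.
Varga vs Novak: Novak, 9–6.
Chen vs Quinn: Chen is ranked higher on 3+3+3 = 9 ballots, Quinn on 6. Chen wins 9–6.
Chen vs Okafor: Okafor, 10–5.
Chen vs Ruiz: Ruiz wins 9–6.
Chen–Novak: Chen 10–5.
Quinn vs Okafor: Quinn, 9–6.
Quinn vs Ruiz: Ruiz wins 9–6.
Quinn–Novak: Novak 8–7.
Okafor vs Ruiz: Okafor, 12–3.
Okafor vs Novak: Okafor wins 10–5.
Ruiz vs Novak: Ruiz wins 10–5.
Varga is beaten in every head-to-head and is the Condorcet loser.

Varga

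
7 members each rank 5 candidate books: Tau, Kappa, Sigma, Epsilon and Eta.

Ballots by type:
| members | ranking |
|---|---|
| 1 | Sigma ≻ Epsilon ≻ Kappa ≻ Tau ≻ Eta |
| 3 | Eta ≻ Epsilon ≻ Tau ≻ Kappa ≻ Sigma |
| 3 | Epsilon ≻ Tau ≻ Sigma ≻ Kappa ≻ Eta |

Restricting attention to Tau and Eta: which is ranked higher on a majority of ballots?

Ballots ranking Tau above Eta: 1 + 3 = 4.
Ballots ranking Eta above Tau: 7 − 4 = 3.
Tau wins the head-to-head 4–3.

Tau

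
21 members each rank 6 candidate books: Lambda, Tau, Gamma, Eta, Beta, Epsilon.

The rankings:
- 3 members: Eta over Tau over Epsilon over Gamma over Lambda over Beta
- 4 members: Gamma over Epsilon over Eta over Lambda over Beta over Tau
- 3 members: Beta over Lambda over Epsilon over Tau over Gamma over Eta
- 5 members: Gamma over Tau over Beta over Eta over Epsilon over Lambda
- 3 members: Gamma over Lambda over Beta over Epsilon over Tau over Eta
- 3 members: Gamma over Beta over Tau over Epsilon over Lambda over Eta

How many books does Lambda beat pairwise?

Lambda against each rival (21 members):
Lambda vs Tau: Lambda preferred on 4+3+3 = 10 ballots; Tau wins 11–10.
Lambda vs Gamma: Lambda preferred on 3 ballots; Gamma wins 18–3.
Lambda vs Eta: Lambda preferred on 3+3+3 = 9 ballots; Eta wins 12–9.
Lambda vs Beta: Lambda preferred on 3+4+3 = 10 ballots; Beta wins 11–10.
Lambda–Epsilon: Epsilon 15–6.
Lambda beats no one; loses to Tau, Gamma, Eta, Beta, Epsilon — 0 pairwise wins.

0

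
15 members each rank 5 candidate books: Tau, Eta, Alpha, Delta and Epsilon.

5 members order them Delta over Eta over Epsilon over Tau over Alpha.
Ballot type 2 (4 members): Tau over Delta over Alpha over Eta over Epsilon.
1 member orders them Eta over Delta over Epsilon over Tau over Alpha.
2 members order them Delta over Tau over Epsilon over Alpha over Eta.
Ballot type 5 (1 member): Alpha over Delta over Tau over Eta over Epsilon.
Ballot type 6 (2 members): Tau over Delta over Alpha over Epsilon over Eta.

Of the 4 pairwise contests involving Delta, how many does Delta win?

Delta against each rival (15 members):
Delta vs Tau: Delta, 9–6.
Delta vs Eta: Delta is ranked higher on 5+4+2+1+2 = 14 ballots, Eta on 1. Delta wins 14–1.
Delta vs Alpha: Delta wins 14–1.
Delta vs Epsilon: 15 to 0, Delta.
Delta beats Tau, Eta, Alpha, Epsilon — 4 pairwise wins.

4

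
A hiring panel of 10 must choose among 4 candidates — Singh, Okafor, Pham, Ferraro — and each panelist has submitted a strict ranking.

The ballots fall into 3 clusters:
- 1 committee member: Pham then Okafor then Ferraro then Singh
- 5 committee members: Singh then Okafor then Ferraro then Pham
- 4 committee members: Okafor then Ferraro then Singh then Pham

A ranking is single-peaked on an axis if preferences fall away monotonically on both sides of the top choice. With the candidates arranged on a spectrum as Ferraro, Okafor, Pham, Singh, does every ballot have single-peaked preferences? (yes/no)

Axis positions: Ferraro=1, Okafor=2, Pham=3, Singh=4.
Cluster 1 (peak Pham at position 3): ranking walks positions 3-2-1-4, expanding outward from the peak — single-peaked.
Cluster 2: ranking walks positions 4-2-1-3; Okafor is ranked above Pham even though Pham lies between Okafor and the peak Singh on the axis — preferences dip and rise again. Not single-peaked.
Cluster 3: ranking walks positions 2-1-4-3; Singh is ranked above Pham even though Pham lies between Singh and the peak Okafor on the axis — preferences dip and rise again. Not single-peaked.
Cluster 2 violates single-peakedness, so the profile is not single-peaked on this axis.

no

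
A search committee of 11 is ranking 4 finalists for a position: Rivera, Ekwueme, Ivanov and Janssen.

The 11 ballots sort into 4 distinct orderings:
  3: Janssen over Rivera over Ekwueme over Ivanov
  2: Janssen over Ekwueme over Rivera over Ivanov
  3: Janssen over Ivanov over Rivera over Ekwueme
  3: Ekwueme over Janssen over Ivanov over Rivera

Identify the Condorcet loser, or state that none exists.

none

Pairwise majorities:
Rivera vs Ekwueme: Rivera, 6–5.
Rivera vs Ivanov: 3+2 = 5 for Rivera, 6 for Ivanov — Ivanov by 6–5.
Rivera vs Janssen: 0 to 11, Janssen.
Ekwueme vs Ivanov: Ekwueme wins 8–3.
Ekwueme vs Janssen: 3 for Ekwueme, 8 for Janssen — Janssen by 8–3.
Ivanov vs Janssen: Janssen wins 11–0.
No candidate is winless: Rivera beats Ekwueme; Ekwueme beats Ivanov; Ivanov beats Rivera; Janssen beats Rivera. There is no Condorcet loser.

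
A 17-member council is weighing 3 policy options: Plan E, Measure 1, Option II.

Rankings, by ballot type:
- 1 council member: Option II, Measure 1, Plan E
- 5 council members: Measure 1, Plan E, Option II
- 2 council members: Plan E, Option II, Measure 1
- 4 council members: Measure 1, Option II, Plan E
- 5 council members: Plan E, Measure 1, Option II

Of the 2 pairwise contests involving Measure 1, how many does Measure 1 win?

Measure 1 against each rival (17 council members):
Measure 1 vs Plan E: Measure 1, 10–7.
Measure 1 vs Option II: 14 to 3, Measure 1.
Measure 1 beats Plan E, Option II — 2 pairwise wins.

2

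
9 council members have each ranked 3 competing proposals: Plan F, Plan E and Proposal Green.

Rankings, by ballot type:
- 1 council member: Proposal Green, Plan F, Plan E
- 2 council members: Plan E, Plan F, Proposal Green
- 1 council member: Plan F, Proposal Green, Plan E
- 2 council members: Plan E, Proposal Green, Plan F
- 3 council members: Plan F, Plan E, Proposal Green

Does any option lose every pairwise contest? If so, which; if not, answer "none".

Proposal Green

Pairwise majorities:
Plan F vs Plan E: Plan F, 5–4.
Plan F vs Proposal Green: Plan F preferred on 2+1+3 = 6 ballots; Plan F wins 6–3.
Plan E vs Proposal Green: Plan E preferred on 2+2+3 = 7 ballots; Plan E wins 7–2.
Proposal Green loses to every other option — it is the Condorcet loser.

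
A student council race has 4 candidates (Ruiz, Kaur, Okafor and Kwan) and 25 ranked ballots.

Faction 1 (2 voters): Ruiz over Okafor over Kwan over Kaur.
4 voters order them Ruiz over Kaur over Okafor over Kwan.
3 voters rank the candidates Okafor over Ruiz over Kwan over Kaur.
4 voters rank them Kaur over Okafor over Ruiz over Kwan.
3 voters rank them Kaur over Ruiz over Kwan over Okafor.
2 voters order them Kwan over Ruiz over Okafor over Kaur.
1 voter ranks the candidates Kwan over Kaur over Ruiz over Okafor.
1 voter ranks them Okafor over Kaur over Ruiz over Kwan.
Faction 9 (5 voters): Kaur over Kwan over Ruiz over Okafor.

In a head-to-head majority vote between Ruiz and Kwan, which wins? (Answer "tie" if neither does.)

Ballots ranking Ruiz above Kwan: 2 + 4 + 3 + 4 + 3 + 1 = 17.
Ballots ranking Kwan above Ruiz: 25 − 17 = 8.
Ruiz wins the head-to-head 17–8.

Ruiz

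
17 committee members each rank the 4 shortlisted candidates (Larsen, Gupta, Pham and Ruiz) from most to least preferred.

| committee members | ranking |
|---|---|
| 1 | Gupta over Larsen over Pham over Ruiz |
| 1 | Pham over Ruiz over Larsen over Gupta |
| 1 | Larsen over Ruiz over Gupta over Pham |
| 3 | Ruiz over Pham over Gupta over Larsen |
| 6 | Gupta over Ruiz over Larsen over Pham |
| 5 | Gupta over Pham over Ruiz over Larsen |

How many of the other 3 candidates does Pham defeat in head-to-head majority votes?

1

Pham against each rival (17 committee members):
Pham vs Larsen: Pham, 9–8.
Pham vs Gupta: Pham is ranked higher on 1+3 = 4 ballots, Gupta on 13. Gupta wins 13–4.
Pham vs Ruiz: 7 to 10, Ruiz.
Pham beats Larsen; loses to Gupta, Ruiz — 1 pairwise win.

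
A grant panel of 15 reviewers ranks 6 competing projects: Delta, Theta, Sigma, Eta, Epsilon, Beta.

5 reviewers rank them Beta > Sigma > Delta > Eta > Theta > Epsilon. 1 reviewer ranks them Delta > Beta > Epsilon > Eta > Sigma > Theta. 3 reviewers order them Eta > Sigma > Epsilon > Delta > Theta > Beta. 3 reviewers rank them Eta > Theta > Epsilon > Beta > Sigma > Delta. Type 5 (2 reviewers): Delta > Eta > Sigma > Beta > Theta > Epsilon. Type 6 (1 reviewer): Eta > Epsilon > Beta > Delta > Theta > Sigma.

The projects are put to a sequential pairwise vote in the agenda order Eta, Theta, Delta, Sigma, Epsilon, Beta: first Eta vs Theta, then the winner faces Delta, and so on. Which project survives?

Beta

Round 1: Eta vs Theta — 15–0, Eta advances.
Round 2: Eta vs Delta — 7–8, Delta advances.
Round 3: Delta vs Sigma — 4–11, Sigma advances.
Round 4: Sigma vs Epsilon — 10–5, Sigma advances.
Round 5: Sigma vs Beta — 5–10, Beta advances.
Beta survives the agenda.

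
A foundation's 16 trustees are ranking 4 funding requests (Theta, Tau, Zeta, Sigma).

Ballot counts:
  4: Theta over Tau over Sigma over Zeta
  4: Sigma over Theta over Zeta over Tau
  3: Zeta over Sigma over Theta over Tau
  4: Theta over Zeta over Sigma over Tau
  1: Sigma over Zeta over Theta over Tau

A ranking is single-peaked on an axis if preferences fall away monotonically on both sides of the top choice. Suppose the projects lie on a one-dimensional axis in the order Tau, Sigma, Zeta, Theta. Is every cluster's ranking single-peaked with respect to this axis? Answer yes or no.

no

Axis positions: Tau=1, Sigma=2, Zeta=3, Theta=4.
Cluster 1: ranking walks positions 4-1-2-3; Tau is ranked above Zeta even though Zeta lies between Tau and the peak Theta on the axis — preferences dip and rise again. Not single-peaked.
Cluster 2: ranking walks positions 2-4-3-1; Theta is ranked above Zeta even though Zeta lies between Theta and the peak Sigma on the axis — preferences dip and rise again. Not single-peaked.
Cluster 3 (peak Zeta at position 3): ranking walks positions 3-2-4-1, expanding outward from the peak — single-peaked.
Cluster 4 (peak Theta at position 4): ranking walks positions 4-3-2-1, expanding outward from the peak — single-peaked.
Cluster 5 (peak Sigma at position 2): ranking walks positions 2-3-4-1, expanding outward from the peak — single-peaked.
Cluster 1 violates single-peakedness, so the profile is not single-peaked on this axis.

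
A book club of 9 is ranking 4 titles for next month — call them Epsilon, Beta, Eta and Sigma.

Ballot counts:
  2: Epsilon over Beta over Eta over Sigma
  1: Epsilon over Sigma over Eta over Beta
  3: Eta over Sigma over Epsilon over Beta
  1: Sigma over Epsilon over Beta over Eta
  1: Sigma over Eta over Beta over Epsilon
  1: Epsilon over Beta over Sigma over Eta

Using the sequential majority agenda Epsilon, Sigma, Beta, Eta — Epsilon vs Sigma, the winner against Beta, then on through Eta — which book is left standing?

Eta

Round 1: Epsilon vs Sigma — 4–5, Sigma advances.
Round 2: Sigma vs Beta — 6–3, Sigma advances.
Round 3: Sigma vs Eta — 4–5, Eta advances.
Eta survives the agenda.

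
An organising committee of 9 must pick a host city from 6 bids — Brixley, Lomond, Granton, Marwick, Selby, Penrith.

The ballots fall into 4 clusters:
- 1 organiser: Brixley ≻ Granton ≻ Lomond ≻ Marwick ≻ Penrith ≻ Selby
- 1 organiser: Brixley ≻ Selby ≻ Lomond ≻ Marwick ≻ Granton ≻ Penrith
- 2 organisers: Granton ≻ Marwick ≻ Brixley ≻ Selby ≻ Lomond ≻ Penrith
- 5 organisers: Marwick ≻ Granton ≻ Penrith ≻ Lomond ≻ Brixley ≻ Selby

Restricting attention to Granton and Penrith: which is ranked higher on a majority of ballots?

Granton

Ballots ranking Granton above Penrith: 1 + 1 + 2 + 5 = 9.
Ballots ranking Penrith above Granton: 9 − 9 = 0.
Granton wins the head-to-head 9–0.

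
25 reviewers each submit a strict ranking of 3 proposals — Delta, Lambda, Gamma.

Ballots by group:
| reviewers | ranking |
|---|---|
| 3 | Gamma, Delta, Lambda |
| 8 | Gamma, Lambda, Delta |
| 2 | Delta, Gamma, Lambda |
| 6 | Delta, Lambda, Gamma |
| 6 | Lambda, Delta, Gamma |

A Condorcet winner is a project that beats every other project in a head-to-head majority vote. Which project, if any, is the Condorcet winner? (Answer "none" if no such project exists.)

Check each pair by majority over 25 ballots:
Delta vs Lambda: Delta preferred on 3+2+6 = 11 ballots; Lambda wins 14–11.
Delta vs Gamma: 2+6+6 = 14 for Delta, 11 for Gamma — Delta by 14–11.
Lambda vs Gamma: Lambda is ranked higher on 6+6 = 12 ballots, Gamma on 13. Gamma wins 13–12.
No project is unbeaten: Delta loses to Lambda; Lambda loses to Gamma; Gamma loses to Delta. In particular Delta > Gamma > Lambda > Delta is a majority cycle — no Condorcet winner exists.

none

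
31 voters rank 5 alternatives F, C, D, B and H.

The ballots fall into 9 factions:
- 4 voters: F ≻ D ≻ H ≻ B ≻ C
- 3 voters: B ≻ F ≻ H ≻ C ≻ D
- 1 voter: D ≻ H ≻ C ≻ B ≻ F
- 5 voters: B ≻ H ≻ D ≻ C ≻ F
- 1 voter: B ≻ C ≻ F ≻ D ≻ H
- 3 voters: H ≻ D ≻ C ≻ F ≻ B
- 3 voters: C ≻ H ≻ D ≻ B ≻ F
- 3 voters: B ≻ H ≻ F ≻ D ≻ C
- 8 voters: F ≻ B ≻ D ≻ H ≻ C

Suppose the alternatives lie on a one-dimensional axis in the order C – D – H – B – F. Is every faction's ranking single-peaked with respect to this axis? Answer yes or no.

no

Axis positions: C=1, D=2, H=3, B=4, F=5.
Faction 1: ranking walks positions 5-2-3-4-1; D is ranked above B even though B lies between D and the peak F on the axis — preferences dip and rise again. Not single-peaked.
Faction 2: ranking walks positions 4-5-3-1-2; C is ranked above D even though D lies between C and the peak B on the axis — preferences dip and rise again. Not single-peaked.
Faction 3 (peak D at position 2): ranking walks positions 2-3-1-4-5, expanding outward from the peak — single-peaked.
Faction 4 (peak B at position 4): ranking walks positions 4-3-2-1-5, expanding outward from the peak — single-peaked.
Faction 5: ranking walks positions 4-1-5-2-3; C is ranked above H even though H lies between C and the peak B on the axis — preferences dip and rise again. Not single-peaked.
Faction 6: ranking walks positions 3-2-1-5-4; F is ranked above B even though B lies between F and the peak H on the axis — preferences dip and rise again. Not single-peaked.
Faction 7: ranking walks positions 1-3-2-4-5; H is ranked above D even though D lies between H and the peak C on the axis — preferences dip and rise again. Not single-peaked.
Faction 8 (peak B at position 4): ranking walks positions 4-3-5-2-1, expanding outward from the peak — single-peaked.
Faction 9: ranking walks positions 5-4-2-3-1; D is ranked above H even though H lies between D and the peak F on the axis — preferences dip and rise again. Not single-peaked.
Faction 1 violates single-peakedness, so the profile is not single-peaked on this axis.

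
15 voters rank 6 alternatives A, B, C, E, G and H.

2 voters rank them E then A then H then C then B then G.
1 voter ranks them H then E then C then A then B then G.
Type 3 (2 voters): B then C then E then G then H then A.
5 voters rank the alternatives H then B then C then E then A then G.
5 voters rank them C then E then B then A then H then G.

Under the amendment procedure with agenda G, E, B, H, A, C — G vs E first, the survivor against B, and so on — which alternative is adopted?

C

Round 1: G vs E — 0–15, E advances.
Round 2: E vs B — 8–7, E advances.
Round 3: E vs H — 9–6, E advances.
Round 4: E vs A — 15–0, E advances.
Round 5: E vs C — 3–12, C advances.
The agenda winner is C.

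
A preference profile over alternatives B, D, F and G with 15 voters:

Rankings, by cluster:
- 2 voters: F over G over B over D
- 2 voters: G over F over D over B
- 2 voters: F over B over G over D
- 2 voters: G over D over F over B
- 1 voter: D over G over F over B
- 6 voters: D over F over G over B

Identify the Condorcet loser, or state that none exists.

B

Head-to-head results (15 voters):
B vs D: D wins 11–4.
B vs F: 0 for B, 15 for F — F by 15–0.
B vs G: G, 13–2.
D vs F: 9 to 6, D.
D vs G: G, 8–7.
F vs G: F, 10–5.
B is beaten in every head-to-head and is the Condorcet loser.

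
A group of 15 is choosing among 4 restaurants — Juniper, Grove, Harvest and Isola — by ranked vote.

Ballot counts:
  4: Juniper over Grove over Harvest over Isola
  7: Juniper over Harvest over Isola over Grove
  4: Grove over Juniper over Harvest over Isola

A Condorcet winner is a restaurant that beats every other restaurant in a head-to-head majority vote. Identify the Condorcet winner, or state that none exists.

Pairwise majorities:
Juniper vs Grove: 4+7 = 11 for Juniper, 4 for Grove — Juniper by 11–4.
Juniper vs Harvest: 15 to 0, Juniper.
Juniper vs Isola: 15 to 0, Juniper.
Grove vs Harvest: Grove is ranked higher on 4+4 = 8 ballots, Harvest on 7. Grove wins 8–7.
Grove vs Isola: Grove preferred on 4+4 = 8 ballots; Grove wins 8–7.
Harvest vs Isola: Harvest preferred on 4+7+4 = 15 ballots; Harvest wins 15–0.
Juniper wins every pairwise contest, so Juniper is the Condorcet winner.

Juniper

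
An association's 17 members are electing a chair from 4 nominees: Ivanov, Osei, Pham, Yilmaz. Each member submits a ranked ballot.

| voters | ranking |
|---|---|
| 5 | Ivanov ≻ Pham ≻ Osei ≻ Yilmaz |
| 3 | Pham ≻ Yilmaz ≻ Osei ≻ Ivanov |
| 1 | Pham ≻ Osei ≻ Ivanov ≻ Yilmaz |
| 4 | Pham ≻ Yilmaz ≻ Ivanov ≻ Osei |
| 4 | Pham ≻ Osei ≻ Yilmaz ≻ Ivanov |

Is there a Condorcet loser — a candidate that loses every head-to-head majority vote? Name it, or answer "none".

Head-to-head results (17 voters):
Ivanov vs Osei: Ivanov, 9–8.
Ivanov vs Pham: 5 to 12, Pham.
Ivanov vs Yilmaz: Yilmaz wins 11–6.
Osei vs Pham: Osei preferred on 0 ballots; Pham wins 17–0.
Osei vs Yilmaz: Osei preferred on 5+1+4 = 10 ballots; Osei wins 10–7.
Pham vs Yilmaz: Pham is ranked higher on 5+3+1+4+4 = 17 ballots, Yilmaz on 0. Pham wins 17–0.
No candidate is winless: Ivanov beats Osei; Osei beats Yilmaz; Pham beats Ivanov; Yilmaz beats Ivanov. There is no Condorcet loser.

none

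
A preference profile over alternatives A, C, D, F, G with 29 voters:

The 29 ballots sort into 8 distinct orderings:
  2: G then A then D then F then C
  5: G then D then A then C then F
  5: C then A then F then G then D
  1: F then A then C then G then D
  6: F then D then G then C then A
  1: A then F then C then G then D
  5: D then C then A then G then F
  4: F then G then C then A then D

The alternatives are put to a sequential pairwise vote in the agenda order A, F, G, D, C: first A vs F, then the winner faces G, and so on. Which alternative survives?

Round 1: A vs F — 18–11, A advances.
Round 2: A vs G — 12–17, G advances.
Round 3: G vs D — 18–11, G advances.
Round 4: G vs C — 17–12, G advances.
The agenda winner is G.

G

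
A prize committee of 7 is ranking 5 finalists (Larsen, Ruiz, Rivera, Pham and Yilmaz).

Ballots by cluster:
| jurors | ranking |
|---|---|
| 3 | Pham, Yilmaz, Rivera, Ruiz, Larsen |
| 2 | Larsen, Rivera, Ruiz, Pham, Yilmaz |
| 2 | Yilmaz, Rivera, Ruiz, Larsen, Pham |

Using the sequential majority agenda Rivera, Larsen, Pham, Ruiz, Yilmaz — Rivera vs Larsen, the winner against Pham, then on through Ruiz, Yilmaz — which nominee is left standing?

Yilmaz

Round 1: Rivera vs Larsen — 5–2, Rivera advances.
Round 2: Rivera vs Pham — 4–3, Rivera advances.
Round 3: Rivera vs Ruiz — 7–0, Rivera advances.
Round 4: Rivera vs Yilmaz — 2–5, Yilmaz advances.
The agenda winner is Yilmaz.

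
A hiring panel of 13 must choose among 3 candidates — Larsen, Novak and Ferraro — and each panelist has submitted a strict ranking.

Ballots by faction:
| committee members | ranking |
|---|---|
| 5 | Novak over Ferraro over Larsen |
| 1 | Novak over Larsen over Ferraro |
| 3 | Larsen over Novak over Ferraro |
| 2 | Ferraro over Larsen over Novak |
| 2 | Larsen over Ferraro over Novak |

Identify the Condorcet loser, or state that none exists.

none

Pairwise majorities:
Larsen–Novak: Larsen 7–6.
Larsen vs Ferraro: Ferraro wins 7–6.
Novak–Ferraro: Novak 9–4.
No candidate is winless: Larsen beats Novak; Novak beats Ferraro; Ferraro beats Larsen. There is no Condorcet loser.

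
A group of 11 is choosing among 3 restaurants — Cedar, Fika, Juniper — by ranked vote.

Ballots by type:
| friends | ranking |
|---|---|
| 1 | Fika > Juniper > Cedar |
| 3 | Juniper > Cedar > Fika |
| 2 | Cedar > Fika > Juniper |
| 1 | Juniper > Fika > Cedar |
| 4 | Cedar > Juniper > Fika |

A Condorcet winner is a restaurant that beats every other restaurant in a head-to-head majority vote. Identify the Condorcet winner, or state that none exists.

Head-to-head results (11 friends):
Cedar vs Fika: Cedar wins 9–2.
Cedar vs Juniper: Cedar, 6–5.
Fika vs Juniper: Juniper, 8–3.
Cedar beats each of Fika, Juniper — Cedar is the Condorcet winner.

Cedar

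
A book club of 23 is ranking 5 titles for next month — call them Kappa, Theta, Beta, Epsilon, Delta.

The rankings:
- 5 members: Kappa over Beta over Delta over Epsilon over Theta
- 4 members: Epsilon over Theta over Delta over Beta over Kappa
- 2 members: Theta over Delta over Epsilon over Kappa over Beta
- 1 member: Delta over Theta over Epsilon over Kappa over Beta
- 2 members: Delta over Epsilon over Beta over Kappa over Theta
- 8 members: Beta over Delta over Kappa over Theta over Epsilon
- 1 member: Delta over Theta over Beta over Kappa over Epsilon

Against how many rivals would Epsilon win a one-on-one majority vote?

Epsilon against each rival (23 members):
Epsilon vs Kappa: Kappa, 14–9.
Epsilon vs Theta: Epsilon preferred on 5+4+2 = 11 ballots; Theta wins 12–11.
Epsilon vs Beta: Epsilon preferred on 4+2+1+2 = 9 ballots; Beta wins 14–9.
Epsilon vs Delta: Epsilon preferred on 4 ballots; Delta wins 19–4.
Epsilon beats no one; loses to Kappa, Theta, Beta, Delta — 0 pairwise wins.

0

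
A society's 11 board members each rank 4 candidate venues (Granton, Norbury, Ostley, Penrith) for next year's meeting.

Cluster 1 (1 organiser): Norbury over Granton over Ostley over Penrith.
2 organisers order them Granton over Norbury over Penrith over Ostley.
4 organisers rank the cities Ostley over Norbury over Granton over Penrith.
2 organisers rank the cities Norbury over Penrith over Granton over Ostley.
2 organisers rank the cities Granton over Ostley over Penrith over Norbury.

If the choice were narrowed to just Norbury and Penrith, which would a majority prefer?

Ballots ranking Norbury above Penrith: 1 + 2 + 4 + 2 = 9.
Ballots ranking Penrith above Norbury: 11 − 9 = 2.
Norbury wins the head-to-head 9–2.

Norbury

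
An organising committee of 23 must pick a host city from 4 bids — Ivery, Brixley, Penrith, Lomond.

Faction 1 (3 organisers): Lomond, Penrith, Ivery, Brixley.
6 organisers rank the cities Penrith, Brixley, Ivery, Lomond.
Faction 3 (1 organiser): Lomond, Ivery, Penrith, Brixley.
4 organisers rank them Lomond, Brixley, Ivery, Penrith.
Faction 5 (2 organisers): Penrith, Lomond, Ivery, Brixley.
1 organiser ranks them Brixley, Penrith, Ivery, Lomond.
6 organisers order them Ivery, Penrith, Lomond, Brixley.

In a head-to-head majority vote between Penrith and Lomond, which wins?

Ballots ranking Penrith above Lomond: 6 + 2 + 1 + 6 = 15.
Ballots ranking Lomond above Penrith: 23 − 15 = 8.
Penrith wins the head-to-head 15–8.

Penrith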